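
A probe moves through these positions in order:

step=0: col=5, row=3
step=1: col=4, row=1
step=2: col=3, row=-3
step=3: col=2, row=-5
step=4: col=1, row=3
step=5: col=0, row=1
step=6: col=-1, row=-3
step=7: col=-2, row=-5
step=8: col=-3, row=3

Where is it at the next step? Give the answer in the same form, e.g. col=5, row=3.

col=-4, row=1

The col coordinate changes by -1 each step, so at step 9 it is 5 + 9·(-1) = -4.
The row coordinate repeats the cycle [3, 1, -3, -5] with period 4; step 9 mod 4 = 1, giving 1.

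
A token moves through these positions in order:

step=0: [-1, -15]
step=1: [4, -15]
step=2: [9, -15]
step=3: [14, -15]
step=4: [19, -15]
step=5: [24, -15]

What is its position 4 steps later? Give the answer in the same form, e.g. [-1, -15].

The position changes by [+5, +0] every step.
step 6: [24, -15] + [+5, +0] → [29, -15]
step 7: [29, -15] + [+5, +0] → [34, -15]
step 8: [34, -15] + [+5, +0] → [39, -15]
step 9: [39, -15] + [+5, +0] → [44, -15]

[44, -15]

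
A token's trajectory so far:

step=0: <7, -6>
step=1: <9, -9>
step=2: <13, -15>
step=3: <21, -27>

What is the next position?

<37, -51>

Step-to-step displacements: <+2, -3>, <+4, -6>, <+8, -12>; each is 2× the previous.
step 4: <21, -27> + <+16, -24> → <37, -51>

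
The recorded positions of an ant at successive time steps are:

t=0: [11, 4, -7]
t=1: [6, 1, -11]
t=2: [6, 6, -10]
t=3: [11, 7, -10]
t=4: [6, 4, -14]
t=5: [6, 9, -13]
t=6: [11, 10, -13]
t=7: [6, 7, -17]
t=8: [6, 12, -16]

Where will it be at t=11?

Differencing gives [-5, -3, -4], [+0, +5, +1], [+5, +1, +0], [-5, -3, -4], [+0, +5, +1], [+5, +1, +0], [-5, -3, -4], [+0, +5, +1]. This is the pattern [-5, -3, -4], [+0, +5, +1], [+5, +1, +0] repeated.
step 9: apply [+5, +1, +0] → [11, 13, -16]
step 10: apply [-5, -3, -4] → [6, 10, -20]
step 11: apply [+0, +5, +1] → [6, 15, -19]

[6, 15, -19]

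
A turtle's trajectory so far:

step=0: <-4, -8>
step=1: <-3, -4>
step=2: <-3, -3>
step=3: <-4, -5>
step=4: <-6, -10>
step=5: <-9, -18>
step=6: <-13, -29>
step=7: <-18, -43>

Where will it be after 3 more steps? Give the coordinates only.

Taking differences between consecutive positions: <+1, +4>, <+0, +1>, <-1, -2>, <-2, -5>, <-3, -8>, <-4, -11>, <-5, -14>. These grow by <-1, -3> each step.
step 8: <-18, -43> + <-6, -17> → <-24, -60>
step 9: <-24, -60> + <-7, -20> → <-31, -80>
step 10: <-31, -80> + <-8, -23> → <-39, -103>

<-39, -103>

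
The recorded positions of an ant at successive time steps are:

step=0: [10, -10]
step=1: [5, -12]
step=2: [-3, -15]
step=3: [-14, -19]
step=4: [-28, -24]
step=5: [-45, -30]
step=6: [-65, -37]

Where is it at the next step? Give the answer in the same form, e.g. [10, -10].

[-88, -45]

Successive displacements: [-5, -2], [-8, -3], [-11, -4], [-14, -5], [-17, -6], [-20, -7] — each changes by [-3, -1].
step 7: [-65, -37] + [-23, -8] → [-88, -45]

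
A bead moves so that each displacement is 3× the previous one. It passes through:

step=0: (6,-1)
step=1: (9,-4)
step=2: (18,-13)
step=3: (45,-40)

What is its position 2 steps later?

The jumps are (+3,-3), (+9,-9), (+27,-27) — a geometric progression with ratio 3.
step 4: (45,-40) + (+81,-81) → (126,-121)
step 5: (126,-121) + (+243,-243) → (369,-364)

(369,-364)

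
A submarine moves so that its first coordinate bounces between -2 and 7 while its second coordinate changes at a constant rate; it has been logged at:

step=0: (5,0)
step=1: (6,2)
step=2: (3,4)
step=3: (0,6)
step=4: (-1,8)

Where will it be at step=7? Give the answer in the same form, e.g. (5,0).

The first coordinate reflects between -2 and 7, moving 3 per step.
  step 5: -1 → 2
  step 6: 2 → 5
  step 7: 5 → 6
The second coordinate changes by +2 each step: at step 7 it is 14.

(6,14)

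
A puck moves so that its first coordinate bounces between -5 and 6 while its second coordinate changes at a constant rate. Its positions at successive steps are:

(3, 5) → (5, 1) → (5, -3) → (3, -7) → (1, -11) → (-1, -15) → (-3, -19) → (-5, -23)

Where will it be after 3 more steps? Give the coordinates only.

(1, -35)

The first coordinate travels 2 per step and bounces off the walls at -5 and 6.
  step 8: -5 → -3
  step 9: -3 → -1
  step 10: -1 → 1
The second coordinate changes by -4 each step: at step 10 it is -35.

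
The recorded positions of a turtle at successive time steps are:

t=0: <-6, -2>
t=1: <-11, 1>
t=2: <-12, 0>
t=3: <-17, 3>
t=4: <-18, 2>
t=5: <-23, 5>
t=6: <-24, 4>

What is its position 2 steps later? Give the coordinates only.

The moves between consecutive positions are <-5, +3>, <-1, -1>, <-5, +3>, <-1, -1>, <-5, +3>, <-1, -1>; they repeat the 2-cycle [<-5, +3>, <-1, -1>].
step 7: apply <-5, +3> → <-29, 7>
step 8: apply <-1, -1> → <-30, 6>

<-30, 6>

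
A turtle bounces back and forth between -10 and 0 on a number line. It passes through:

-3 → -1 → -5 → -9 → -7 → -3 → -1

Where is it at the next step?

The value travels 4 per step and bounces off the walls at -10 and 0.
  step 7: -1 → -5

-5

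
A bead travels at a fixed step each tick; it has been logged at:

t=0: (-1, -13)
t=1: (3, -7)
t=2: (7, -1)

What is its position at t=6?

(23, 23)

The position changes by (+4, +6) every step.
step 3: (7, -1) + (+4, +6) → (11, 5)
step 4: (11, 5) + (+4, +6) → (15, 11)
step 5: (15, 11) + (+4, +6) → (19, 17)
step 6: (19, 17) + (+4, +6) → (23, 23)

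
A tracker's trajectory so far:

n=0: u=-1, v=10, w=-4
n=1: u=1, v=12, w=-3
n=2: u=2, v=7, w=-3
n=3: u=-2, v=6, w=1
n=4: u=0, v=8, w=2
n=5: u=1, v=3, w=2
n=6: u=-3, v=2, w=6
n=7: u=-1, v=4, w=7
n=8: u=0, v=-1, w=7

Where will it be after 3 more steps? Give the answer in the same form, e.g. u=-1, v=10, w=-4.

u=-1, v=-5, w=12

Differencing gives (+2, +2, +1), (+1, -5, +0), (-4, -1, +4), (+2, +2, +1), (+1, -5, +0), (-4, -1, +4), (+2, +2, +1), (+1, -5, +0). This is the pattern (+2, +2, +1), (+1, -5, +0), (-4, -1, +4) repeated.
step 9: apply (-4, -1, +4) → u=-4, v=-2, w=11
step 10: apply (+2, +2, +1) → u=-2, v=0, w=12
step 11: apply (+1, -5, +0) → u=-1, v=-5, w=12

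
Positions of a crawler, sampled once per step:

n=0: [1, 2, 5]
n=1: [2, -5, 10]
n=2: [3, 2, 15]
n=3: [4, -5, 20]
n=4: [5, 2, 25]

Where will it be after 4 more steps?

First: linear, +1 per step → 9 at step 8.
Second: cycles through 2, -5 every 2 steps. Step 8 lands at position 0 of the cycle → 2.
Third: linear, +5 per step → 45 at step 8.

[9, 2, 45]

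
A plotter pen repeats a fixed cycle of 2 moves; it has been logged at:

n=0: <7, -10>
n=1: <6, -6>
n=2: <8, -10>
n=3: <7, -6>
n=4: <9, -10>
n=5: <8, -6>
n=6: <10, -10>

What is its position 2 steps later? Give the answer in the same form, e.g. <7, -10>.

<11, -10>

Differencing gives <-1, +4>, <+2, -4>, <-1, +4>, <+2, -4>, <-1, +4>, <+2, -4>. This is the pattern <-1, +4>, <+2, -4> repeated.
step 7: apply <-1, +4> → <9, -6>
step 8: apply <+2, -4> → <11, -10>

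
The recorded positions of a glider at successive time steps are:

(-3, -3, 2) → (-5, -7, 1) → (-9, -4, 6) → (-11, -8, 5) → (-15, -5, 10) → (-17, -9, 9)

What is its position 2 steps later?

(-23, -10, 13)

Step-to-step displacements: (-2, -4, -1), (-4, +3, +5), (-2, -4, -1), (-4, +3, +5), (-2, -4, -1) — a repeating cycle of length 2.
step 6: apply (-4, +3, +5) → (-21, -6, 14)
step 7: apply (-2, -4, -1) → (-23, -10, 13)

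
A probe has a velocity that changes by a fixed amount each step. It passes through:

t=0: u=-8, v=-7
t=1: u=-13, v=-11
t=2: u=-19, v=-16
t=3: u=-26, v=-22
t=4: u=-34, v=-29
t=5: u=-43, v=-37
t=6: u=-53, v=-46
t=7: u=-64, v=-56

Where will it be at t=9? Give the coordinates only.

u=-89, v=-79

First differences are (-5,-4), (-6,-5), (-7,-6), (-8,-7), (-9,-8), (-10,-9), (-11,-10); their common second difference is (-1,-1) (constant acceleration).
step 8: u=-64, v=-56 + (-12,-11) → u=-76, v=-67
step 9: u=-76, v=-67 + (-13,-12) → u=-89, v=-79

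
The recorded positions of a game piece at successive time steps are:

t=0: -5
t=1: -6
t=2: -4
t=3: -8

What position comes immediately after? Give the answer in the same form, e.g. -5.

0

Consecutive displacements -1, +2, -4 scale by a factor of -2 each step.
step 4: -8 + 8 → 0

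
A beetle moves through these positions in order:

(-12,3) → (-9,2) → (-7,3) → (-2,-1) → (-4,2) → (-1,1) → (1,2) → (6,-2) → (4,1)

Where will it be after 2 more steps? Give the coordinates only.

Differencing gives (+3,-1), (+2,+1), (+5,-4), (-2,+3), (+3,-1), (+2,+1), (+5,-4), (-2,+3). This is the pattern (+3,-1), (+2,+1), (+5,-4), (-2,+3) repeated.
step 9: apply (+3,-1) → (7,0)
step 10: apply (+2,+1) → (9,1)

(9,1)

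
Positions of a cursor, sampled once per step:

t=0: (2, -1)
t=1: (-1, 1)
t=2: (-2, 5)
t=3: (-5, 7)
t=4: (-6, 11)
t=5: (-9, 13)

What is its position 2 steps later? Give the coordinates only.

Step-to-step displacements: (-3, +2), (-1, +4), (-3, +2), (-1, +4), (-3, +2) — a repeating cycle of length 2.
step 6: apply (-1, +4) → (-10, 17)
step 7: apply (-3, +2) → (-13, 19)

(-13, 19)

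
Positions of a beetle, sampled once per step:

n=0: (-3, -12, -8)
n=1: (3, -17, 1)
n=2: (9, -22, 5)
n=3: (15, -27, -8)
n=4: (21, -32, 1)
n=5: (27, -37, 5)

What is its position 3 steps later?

The first coordinate changes by +6 each step, so at step 8 it is -3 + 8·(6) = 45.
The second coordinate changes by -5 each step, so at step 8 it is -12 + 8·(-5) = -52.
The third coordinate repeats the cycle [-8, 1, 5] with period 3; step 8 mod 3 = 2, giving 5.

(45, -52, 5)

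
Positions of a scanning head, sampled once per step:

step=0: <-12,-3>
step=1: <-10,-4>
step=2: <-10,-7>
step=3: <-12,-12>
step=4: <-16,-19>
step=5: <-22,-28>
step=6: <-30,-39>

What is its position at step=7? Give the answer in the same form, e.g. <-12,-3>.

<-40,-52>

Successive displacements: <+2,-1>, <+0,-3>, <-2,-5>, <-4,-7>, <-6,-9>, <-8,-11> — each changes by <-2,-2>.
step 7: <-30,-39> + <-10,-13> → <-40,-52>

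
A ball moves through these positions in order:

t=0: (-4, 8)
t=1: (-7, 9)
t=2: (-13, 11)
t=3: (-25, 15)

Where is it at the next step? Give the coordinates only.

Step-to-step displacements: (-3, +1), (-6, +2), (-12, +4); each is 2× the previous.
step 4: (-25, 15) + (-24, +8) → (-49, 23)

(-49, 23)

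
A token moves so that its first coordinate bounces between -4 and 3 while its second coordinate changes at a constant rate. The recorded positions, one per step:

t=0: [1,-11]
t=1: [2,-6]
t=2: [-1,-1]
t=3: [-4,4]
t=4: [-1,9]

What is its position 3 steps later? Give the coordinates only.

The first coordinate reflects between -4 and 3, moving 3 per step.
  step 5: -1 → 2
  step 6: 2 → 1
  step 7: 1 → -2
The second coordinate changes by +5 each step: at step 7 it is 24.

[-2,24]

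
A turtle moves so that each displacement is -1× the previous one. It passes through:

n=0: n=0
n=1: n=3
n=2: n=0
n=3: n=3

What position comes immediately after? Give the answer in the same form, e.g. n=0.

n=0

Step-to-step displacements: +3, -3, +3; each is -1× the previous.
step 4: 3 − 3 → n=0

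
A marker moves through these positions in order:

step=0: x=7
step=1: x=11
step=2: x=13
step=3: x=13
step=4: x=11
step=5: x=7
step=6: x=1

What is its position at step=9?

x=-29

Successive displacements: +4, +2, +0, -2, -4, -6 — each changes by -2.
step 7: 1 − 8 → x=-7
step 8: -7 − 10 → x=-17
step 9: -17 − 12 → x=-29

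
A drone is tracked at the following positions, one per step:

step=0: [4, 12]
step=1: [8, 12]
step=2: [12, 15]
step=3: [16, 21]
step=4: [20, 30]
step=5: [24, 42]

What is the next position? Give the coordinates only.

[28, 57]

Successive displacements: [+4, +0], [+4, +3], [+4, +6], [+4, +9], [+4, +12] — each changes by [+0, +3].
step 6: [24, 42] + [+4, +15] → [28, 57]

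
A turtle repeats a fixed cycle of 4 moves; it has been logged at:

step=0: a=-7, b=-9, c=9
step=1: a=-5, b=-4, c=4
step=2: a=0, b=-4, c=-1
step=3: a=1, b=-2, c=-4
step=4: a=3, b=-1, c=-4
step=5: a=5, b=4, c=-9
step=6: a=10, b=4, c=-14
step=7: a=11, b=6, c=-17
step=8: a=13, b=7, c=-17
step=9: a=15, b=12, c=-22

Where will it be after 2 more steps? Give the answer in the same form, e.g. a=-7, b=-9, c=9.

a=21, b=14, c=-30

Step-to-step displacements: (+2, +5, -5), (+5, +0, -5), (+1, +2, -3), (+2, +1, +0), (+2, +5, -5), (+5, +0, -5), (+1, +2, -3), (+2, +1, +0), (+2, +5, -5) — a repeating cycle of length 4.
step 10: apply (+5, +0, -5) → a=20, b=12, c=-27
step 11: apply (+1, +2, -3) → a=21, b=14, c=-30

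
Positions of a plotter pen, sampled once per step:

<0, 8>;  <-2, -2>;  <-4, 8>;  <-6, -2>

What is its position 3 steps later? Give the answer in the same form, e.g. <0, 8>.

<-12, 8>

First: linear, -2 per step → -12 at step 6.
Second: cycles through 8, -2 every 2 steps. Step 6 lands at position 0 of the cycle → 8.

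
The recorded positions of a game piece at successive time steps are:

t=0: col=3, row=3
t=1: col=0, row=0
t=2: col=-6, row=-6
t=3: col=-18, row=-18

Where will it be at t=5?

col=-90, row=-90

Consecutive displacements (-3,-3), (-6,-6), (-12,-12) scale by a factor of 2 each step.
step 4: col=-18, row=-18 + (-24,-24) → col=-42, row=-42
step 5: col=-42, row=-42 + (-48,-48) → col=-90, row=-90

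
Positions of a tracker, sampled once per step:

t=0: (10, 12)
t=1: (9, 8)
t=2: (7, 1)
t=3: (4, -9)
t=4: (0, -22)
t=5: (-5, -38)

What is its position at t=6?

Taking differences between consecutive positions: (-1, -4), (-2, -7), (-3, -10), (-4, -13), (-5, -16). These grow by (-1, -3) each step.
step 6: (-5, -38) + (-6, -19) → (-11, -57)

(-11, -57)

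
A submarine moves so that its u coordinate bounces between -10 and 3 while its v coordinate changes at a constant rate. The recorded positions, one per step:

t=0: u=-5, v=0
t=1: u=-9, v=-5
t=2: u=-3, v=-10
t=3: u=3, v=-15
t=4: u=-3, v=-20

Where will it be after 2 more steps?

The u coordinate reflects between -10 and 3, moving 6 per step.
  step 5: -3 → -9
  step 6: -9 → -5
The v coordinate changes by -5 each step: at step 6 it is -30.

u=-5, v=-30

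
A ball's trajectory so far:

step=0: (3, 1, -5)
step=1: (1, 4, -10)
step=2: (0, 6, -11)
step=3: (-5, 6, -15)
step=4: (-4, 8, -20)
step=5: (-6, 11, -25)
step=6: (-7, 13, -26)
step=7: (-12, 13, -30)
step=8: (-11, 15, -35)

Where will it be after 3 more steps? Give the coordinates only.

The moves between consecutive positions are (-2, +3, -5), (-1, +2, -1), (-5, +0, -4), (+1, +2, -5), (-2, +3, -5), (-1, +2, -1), (-5, +0, -4), (+1, +2, -5); they repeat the 4-cycle [(-2, +3, -5), (-1, +2, -1), (-5, +0, -4), (+1, +2, -5)].
step 9: apply (-2, +3, -5) → (-13, 18, -40)
step 10: apply (-1, +2, -1) → (-14, 20, -41)
step 11: apply (-5, +0, -4) → (-19, 20, -45)

(-19, 20, -45)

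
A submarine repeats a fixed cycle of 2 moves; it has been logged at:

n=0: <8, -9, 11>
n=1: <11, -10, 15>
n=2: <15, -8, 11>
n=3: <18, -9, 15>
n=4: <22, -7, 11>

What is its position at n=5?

The moves between consecutive positions are <+3, -1, +4>, <+4, +2, -4>, <+3, -1, +4>, <+4, +2, -4>; they repeat the 2-cycle [<+3, -1, +4>, <+4, +2, -4>].
step 5: apply <+3, -1, +4> → <25, -8, 15>

<25, -8, 15>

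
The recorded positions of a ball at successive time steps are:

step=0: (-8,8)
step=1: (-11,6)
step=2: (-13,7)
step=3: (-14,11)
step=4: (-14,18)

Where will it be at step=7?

(-8,57)

First differences are (-3,-2), (-2,+1), (-1,+4), (+0,+7); their common second difference is (+1,+3) (constant acceleration).
step 5: (-14,18) + (+1,+10) → (-13,28)
step 6: (-13,28) + (+2,+13) → (-11,41)
step 7: (-11,41) + (+3,+16) → (-8,57)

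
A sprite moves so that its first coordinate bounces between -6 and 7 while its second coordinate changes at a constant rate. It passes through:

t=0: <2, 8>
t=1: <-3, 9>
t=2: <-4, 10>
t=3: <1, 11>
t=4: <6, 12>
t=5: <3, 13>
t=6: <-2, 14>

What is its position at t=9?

The first coordinate reflects between -6 and 7, moving 5 per step.
  step 7: -2 → -5
  step 8: -5 → 0
  step 9: 0 → 5
The second coordinate changes by +1 each step: at step 9 it is 17.

<5, 17>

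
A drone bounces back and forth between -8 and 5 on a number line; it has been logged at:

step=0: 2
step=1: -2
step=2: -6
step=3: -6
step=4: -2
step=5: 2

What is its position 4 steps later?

The value travels 4 per step and bounces off the walls at -8 and 5.
  step 6: 2 → 4
  step 7: 4 → 0
  step 8: 0 → -4
  step 9: -4 → -8

-8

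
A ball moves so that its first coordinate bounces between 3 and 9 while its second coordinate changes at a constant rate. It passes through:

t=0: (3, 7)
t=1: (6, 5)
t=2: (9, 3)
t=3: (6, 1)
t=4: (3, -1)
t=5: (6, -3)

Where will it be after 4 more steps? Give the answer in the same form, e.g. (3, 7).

(6, -11)

The first coordinate travels 3 per step and bounces off the walls at 3 and 9.
  step 6: 6 → 9
  step 7: 9 → 6
  step 8: 6 → 3
  step 9: 3 → 6
The second coordinate changes by -2 each step: at step 9 it is -11.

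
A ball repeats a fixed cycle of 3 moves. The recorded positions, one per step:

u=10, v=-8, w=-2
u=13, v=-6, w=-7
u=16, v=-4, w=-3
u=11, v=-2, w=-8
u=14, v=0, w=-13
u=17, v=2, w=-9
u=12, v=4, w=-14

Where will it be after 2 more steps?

u=18, v=8, w=-15

Differencing gives (+3, +2, -5), (+3, +2, +4), (-5, +2, -5), (+3, +2, -5), (+3, +2, +4), (-5, +2, -5). This is the pattern (+3, +2, -5), (+3, +2, +4), (-5, +2, -5) repeated.
step 7: apply (+3, +2, -5) → u=15, v=6, w=-19
step 8: apply (+3, +2, +4) → u=18, v=8, w=-15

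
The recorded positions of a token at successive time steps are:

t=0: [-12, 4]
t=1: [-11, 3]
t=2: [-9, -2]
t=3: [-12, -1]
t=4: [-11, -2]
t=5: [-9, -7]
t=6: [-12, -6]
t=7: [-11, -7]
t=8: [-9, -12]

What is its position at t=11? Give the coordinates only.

[-9, -17]

Differencing gives [+1, -1], [+2, -5], [-3, +1], [+1, -1], [+2, -5], [-3, +1], [+1, -1], [+2, -5]. This is the pattern [+1, -1], [+2, -5], [-3, +1] repeated.
step 9: apply [-3, +1] → [-12, -11]
step 10: apply [+1, -1] → [-11, -12]
step 11: apply [+2, -5] → [-9, -17]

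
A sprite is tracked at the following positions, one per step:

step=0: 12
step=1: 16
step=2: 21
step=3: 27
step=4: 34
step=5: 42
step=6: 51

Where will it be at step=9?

First differences are +4, +5, +6, +7, +8, +9; their common second difference is +1 (constant acceleration).
step 7: 51 + 10 → 61
step 8: 61 + 11 → 72
step 9: 72 + 12 → 84

84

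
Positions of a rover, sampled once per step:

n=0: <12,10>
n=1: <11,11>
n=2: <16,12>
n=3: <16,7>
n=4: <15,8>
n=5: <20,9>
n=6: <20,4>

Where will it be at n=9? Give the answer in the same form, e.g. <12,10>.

<24,1>

The moves between consecutive positions are <-1,+1>, <+5,+1>, <+0,-5>, <-1,+1>, <+5,+1>, <+0,-5>; they repeat the 3-cycle [<-1,+1>, <+5,+1>, <+0,-5>].
step 7: apply <-1,+1> → <19,5>
step 8: apply <+5,+1> → <24,6>
step 9: apply <+0,-5> → <24,1>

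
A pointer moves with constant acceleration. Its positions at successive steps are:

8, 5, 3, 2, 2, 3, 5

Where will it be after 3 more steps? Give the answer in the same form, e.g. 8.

17

Successive displacements: -3, -2, -1, +0, +1, +2 — each changes by +1.
step 7: 5 + 3 → 8
step 8: 8 + 4 → 12
step 9: 12 + 5 → 17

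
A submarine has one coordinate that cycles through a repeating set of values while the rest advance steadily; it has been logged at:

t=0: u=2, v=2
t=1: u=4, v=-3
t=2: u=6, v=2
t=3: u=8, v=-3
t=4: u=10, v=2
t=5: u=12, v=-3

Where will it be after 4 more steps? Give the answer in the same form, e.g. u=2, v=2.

U: linear, +2 per step → 20 at step 9.
V: cycles through 2, -3 every 2 steps. Step 9 lands at position 1 of the cycle → -3.

u=20, v=-3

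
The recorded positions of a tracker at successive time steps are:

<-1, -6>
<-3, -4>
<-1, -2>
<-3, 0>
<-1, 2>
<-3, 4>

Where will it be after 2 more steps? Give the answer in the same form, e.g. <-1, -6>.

The first coordinate repeats the cycle [-1, -3] with period 2; step 7 mod 2 = 1, giving -3.
The second coordinate changes by +2 each step, so at step 7 it is -6 + 7·(2) = 8.

<-3, 8>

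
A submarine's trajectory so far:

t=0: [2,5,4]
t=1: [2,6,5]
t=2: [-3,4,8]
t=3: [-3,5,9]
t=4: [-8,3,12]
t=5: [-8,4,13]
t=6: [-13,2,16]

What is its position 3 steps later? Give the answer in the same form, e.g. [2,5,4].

Differencing gives [+0,+1,+1], [-5,-2,+3], [+0,+1,+1], [-5,-2,+3], [+0,+1,+1], [-5,-2,+3]. This is the pattern [+0,+1,+1], [-5,-2,+3] repeated.
step 7: apply [+0,+1,+1] → [-13,3,17]
step 8: apply [-5,-2,+3] → [-18,1,20]
step 9: apply [+0,+1,+1] → [-18,2,21]

[-18,2,21]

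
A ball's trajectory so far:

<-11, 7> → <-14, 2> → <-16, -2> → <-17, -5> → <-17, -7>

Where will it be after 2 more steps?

Taking differences between consecutive positions: <-3, -5>, <-2, -4>, <-1, -3>, <+0, -2>. These grow by <+1, +1> each step.
step 5: <-17, -7> + <+1, -1> → <-16, -8>
step 6: <-16, -8> + <+2, +0> → <-14, -8>

<-14, -8>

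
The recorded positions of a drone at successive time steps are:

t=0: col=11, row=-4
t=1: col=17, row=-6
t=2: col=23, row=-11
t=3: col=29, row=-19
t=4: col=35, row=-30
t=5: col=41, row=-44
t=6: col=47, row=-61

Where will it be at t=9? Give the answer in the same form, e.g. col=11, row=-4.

Successive displacements: (+6, -2), (+6, -5), (+6, -8), (+6, -11), (+6, -14), (+6, -17) — each changes by (+0, -3).
step 7: col=47, row=-61 + (+6, -20) → col=53, row=-81
step 8: col=53, row=-81 + (+6, -23) → col=59, row=-104
step 9: col=59, row=-104 + (+6, -26) → col=65, row=-130

col=65, row=-130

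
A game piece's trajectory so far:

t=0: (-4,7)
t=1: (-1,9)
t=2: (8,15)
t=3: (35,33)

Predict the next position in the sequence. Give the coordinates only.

(116,87)

Consecutive displacements (+3,+2), (+9,+6), (+27,+18) scale by a factor of 3 each step.
step 4: (35,33) + (+81,+54) → (116,87)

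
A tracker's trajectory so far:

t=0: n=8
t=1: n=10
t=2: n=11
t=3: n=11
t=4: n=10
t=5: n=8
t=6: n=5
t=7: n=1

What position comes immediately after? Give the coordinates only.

n=-4

Successive displacements: +2, +1, +0, -1, -2, -3, -4 — each changes by -1.
step 8: 1 − 5 → n=-4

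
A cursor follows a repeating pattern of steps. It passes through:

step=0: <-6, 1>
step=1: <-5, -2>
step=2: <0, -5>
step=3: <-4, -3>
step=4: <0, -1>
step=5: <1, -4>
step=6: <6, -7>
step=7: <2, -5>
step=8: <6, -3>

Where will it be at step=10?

<12, -9>

Differencing gives <+1, -3>, <+5, -3>, <-4, +2>, <+4, +2>, <+1, -3>, <+5, -3>, <-4, +2>, <+4, +2>. This is the pattern <+1, -3>, <+5, -3>, <-4, +2>, <+4, +2> repeated.
step 9: apply <+1, -3> → <7, -6>
step 10: apply <+5, -3> → <12, -9>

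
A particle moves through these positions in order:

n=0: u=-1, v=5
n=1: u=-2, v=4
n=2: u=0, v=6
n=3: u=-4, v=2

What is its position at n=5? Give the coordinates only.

Step-to-step displacements: (-1, -1), (+2, +2), (-4, -4); each is -2× the previous.
step 4: u=-4, v=2 + (+8, +8) → u=4, v=10
step 5: u=4, v=10 + (-16, -16) → u=-12, v=-6

u=-12, v=-6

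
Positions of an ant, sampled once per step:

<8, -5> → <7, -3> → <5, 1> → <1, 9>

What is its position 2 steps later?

Step-to-step displacements: <-1, +2>, <-2, +4>, <-4, +8>; each is 2× the previous.
step 4: <1, 9> + <-8, +16> → <-7, 25>
step 5: <-7, 25> + <-16, +32> → <-23, 57>

<-23, 57>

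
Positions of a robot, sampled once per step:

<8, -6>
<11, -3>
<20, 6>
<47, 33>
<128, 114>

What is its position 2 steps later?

Consecutive displacements <+3, +3>, <+9, +9>, <+27, +27>, <+81, +81> scale by a factor of 3 each step.
step 5: <128, 114> + <+243, +243> → <371, 357>
step 6: <371, 357> + <+729, +729> → <1100, 1086>

<1100, 1086>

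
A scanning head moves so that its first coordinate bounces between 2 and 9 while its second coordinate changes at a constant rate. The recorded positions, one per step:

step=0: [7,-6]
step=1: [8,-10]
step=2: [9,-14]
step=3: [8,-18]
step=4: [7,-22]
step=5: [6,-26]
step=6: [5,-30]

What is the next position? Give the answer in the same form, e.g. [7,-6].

The first coordinate reflects between 2 and 9, moving 1 per step.
  step 7: 5 → 4
The second coordinate changes by -4 each step: at step 7 it is -34.

[4,-34]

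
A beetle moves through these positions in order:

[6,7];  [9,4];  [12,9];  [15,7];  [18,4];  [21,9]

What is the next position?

[24,7]

The first coordinate changes by +3 each step, so at step 6 it is 6 + 6·(3) = 24.
The second coordinate repeats the cycle [7, 4, 9] with period 3; step 6 mod 3 = 0, giving 7.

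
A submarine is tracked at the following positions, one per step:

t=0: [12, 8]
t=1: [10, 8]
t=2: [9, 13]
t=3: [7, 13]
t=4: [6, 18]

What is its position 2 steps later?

Step-to-step displacements: [-2, +0], [-1, +5], [-2, +0], [-1, +5] — a repeating cycle of length 2.
step 5: apply [-2, +0] → [4, 18]
step 6: apply [-1, +5] → [3, 23]

[3, 23]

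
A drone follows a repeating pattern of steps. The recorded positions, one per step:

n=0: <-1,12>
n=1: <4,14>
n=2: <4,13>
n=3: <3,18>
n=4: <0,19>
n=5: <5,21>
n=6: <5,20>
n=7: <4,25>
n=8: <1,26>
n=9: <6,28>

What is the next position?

The moves between consecutive positions are <+5,+2>, <+0,-1>, <-1,+5>, <-3,+1>, <+5,+2>, <+0,-1>, <-1,+5>, <-3,+1>, <+5,+2>; they repeat the 4-cycle [<+5,+2>, <+0,-1>, <-1,+5>, <-3,+1>].
step 10: apply <+0,-1> → <6,27>

<6,27>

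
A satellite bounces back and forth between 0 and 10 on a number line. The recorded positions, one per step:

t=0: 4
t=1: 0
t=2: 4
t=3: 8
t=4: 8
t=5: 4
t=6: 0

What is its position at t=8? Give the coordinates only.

8

The value reflects between 0 and 10, moving 4 per step.
  step 7: 0 → 4
  step 8: 4 → 8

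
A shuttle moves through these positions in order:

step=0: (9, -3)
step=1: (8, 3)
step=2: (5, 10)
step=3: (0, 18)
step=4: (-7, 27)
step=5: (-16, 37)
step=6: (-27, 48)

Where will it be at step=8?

(-55, 73)

Successive displacements: (-1, +6), (-3, +7), (-5, +8), (-7, +9), (-9, +10), (-11, +11) — each changes by (-2, +1).
step 7: (-27, 48) + (-13, +12) → (-40, 60)
step 8: (-40, 60) + (-15, +13) → (-55, 73)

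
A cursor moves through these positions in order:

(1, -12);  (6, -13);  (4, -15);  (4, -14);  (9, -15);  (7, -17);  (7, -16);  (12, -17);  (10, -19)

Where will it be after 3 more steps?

(13, -21)

Step-to-step displacements: (+5, -1), (-2, -2), (+0, +1), (+5, -1), (-2, -2), (+0, +1), (+5, -1), (-2, -2) — a repeating cycle of length 3.
step 9: apply (+0, +1) → (10, -18)
step 10: apply (+5, -1) → (15, -19)
step 11: apply (-2, -2) → (13, -21)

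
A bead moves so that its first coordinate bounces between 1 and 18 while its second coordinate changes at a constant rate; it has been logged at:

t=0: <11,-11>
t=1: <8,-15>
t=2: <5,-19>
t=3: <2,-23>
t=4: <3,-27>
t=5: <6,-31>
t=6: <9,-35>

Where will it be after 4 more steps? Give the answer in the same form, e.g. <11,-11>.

The first coordinate travels 3 per step and bounces off the walls at 1 and 18.
  step 7: 9 → 12
  step 8: 12 → 15
  step 9: 15 → 18
  step 10: 18 → 15
The second coordinate changes by -4 each step: at step 10 it is -51.

<15,-51>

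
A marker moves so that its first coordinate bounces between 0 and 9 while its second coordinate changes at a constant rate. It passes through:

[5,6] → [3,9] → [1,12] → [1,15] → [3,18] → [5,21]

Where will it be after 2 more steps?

The first coordinate travels 2 per step and bounces off the walls at 0 and 9.
  step 6: 5 → 7
  step 7: 7 → 9
The second coordinate changes by +3 each step: at step 7 it is 27.

[9,27]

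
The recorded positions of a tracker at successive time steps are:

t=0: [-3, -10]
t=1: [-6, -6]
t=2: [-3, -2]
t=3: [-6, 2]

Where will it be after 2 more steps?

First: cycles through -3, -6 every 2 steps. Step 5 lands at position 1 of the cycle → -6.
Second: linear, +4 per step → 10 at step 5.

[-6, 10]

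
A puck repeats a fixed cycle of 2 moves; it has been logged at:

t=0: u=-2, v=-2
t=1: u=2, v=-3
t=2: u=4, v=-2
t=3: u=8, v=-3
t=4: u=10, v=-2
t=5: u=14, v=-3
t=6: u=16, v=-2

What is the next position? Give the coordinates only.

u=20, v=-3

The moves between consecutive positions are (+4, -1), (+2, +1), (+4, -1), (+2, +1), (+4, -1), (+2, +1); they repeat the 2-cycle [(+4, -1), (+2, +1)].
step 7: apply (+4, -1) → u=20, v=-3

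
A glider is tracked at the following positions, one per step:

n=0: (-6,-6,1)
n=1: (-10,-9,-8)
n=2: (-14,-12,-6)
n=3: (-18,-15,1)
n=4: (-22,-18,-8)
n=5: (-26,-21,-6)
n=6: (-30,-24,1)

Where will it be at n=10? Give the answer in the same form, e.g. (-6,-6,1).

(-46,-36,-8)

First: linear, -4 per step → -46 at step 10.
Second: linear, -3 per step → -36 at step 10.
Third: cycles through 1, -8, -6 every 3 steps. Step 10 lands at position 1 of the cycle → -8.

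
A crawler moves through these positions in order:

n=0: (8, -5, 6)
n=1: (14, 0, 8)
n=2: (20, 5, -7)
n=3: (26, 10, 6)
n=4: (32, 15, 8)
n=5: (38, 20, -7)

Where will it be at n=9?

First: linear, +6 per step → 62 at step 9.
Second: linear, +5 per step → 40 at step 9.
Third: cycles through 6, 8, -7 every 3 steps. Step 9 lands at position 0 of the cycle → 6.

(62, 40, 6)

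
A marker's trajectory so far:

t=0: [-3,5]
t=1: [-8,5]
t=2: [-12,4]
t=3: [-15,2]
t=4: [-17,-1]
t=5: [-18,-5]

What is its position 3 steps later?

[-15,-23]

Taking differences between consecutive positions: [-5,+0], [-4,-1], [-3,-2], [-2,-3], [-1,-4]. These grow by [+1,-1] each step.
step 6: [-18,-5] + [+0,-5] → [-18,-10]
step 7: [-18,-10] + [+1,-6] → [-17,-16]
step 8: [-17,-16] + [+2,-7] → [-15,-23]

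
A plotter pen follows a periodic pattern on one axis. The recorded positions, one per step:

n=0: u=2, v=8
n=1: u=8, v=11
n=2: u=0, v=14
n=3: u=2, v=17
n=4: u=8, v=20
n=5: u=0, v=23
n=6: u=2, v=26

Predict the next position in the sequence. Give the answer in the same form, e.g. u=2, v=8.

u=8, v=29

The u coordinate repeats the cycle [2, 8, 0] with period 3; step 7 mod 3 = 1, giving 8.
The v coordinate changes by +3 each step, so at step 7 it is 8 + 7·(3) = 29.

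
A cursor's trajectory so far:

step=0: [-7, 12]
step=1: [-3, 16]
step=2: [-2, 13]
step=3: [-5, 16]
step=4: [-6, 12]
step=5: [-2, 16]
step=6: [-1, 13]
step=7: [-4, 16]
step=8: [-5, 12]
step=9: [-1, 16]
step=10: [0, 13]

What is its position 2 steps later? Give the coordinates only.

[-4, 12]

Differencing gives [+4, +4], [+1, -3], [-3, +3], [-1, -4], [+4, +4], [+1, -3], [-3, +3], [-1, -4], [+4, +4], [+1, -3]. This is the pattern [+4, +4], [+1, -3], [-3, +3], [-1, -4] repeated.
step 11: apply [-3, +3] → [-3, 16]
step 12: apply [-1, -4] → [-4, 12]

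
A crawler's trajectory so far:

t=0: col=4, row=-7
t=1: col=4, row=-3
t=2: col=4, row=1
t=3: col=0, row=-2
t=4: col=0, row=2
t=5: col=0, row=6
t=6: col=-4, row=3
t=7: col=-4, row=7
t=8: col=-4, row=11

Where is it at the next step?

col=-8, row=8

The moves between consecutive positions are (+0, +4), (+0, +4), (-4, -3), (+0, +4), (+0, +4), (-4, -3), (+0, +4), (+0, +4); they repeat the 3-cycle [(+0, +4), (+0, +4), (-4, -3)].
step 9: apply (-4, -3) → col=-8, row=8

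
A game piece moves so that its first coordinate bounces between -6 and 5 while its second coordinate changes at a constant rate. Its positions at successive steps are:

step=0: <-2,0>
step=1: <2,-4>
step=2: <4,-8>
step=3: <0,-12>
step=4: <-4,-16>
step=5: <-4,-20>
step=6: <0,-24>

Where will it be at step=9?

The first coordinate reflects between -6 and 5, moving 4 per step.
  step 7: 0 → 4
  step 8: 4 → 2
  step 9: 2 → -2
The second coordinate changes by -4 each step: at step 9 it is -36.

<-2,-36>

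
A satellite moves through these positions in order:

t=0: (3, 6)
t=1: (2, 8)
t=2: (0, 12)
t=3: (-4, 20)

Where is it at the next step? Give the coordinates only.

(-12, 36)

The jumps are (-1, +2), (-2, +4), (-4, +8) — a geometric progression with ratio 2.
step 4: (-4, 20) + (-8, +16) → (-12, 36)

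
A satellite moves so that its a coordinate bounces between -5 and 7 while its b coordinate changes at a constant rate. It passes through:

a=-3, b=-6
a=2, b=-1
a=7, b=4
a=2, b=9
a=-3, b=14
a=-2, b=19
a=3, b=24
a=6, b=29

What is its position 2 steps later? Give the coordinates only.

a=-4, b=39

The a coordinate travels 5 per step and bounces off the walls at -5 and 7.
  step 8: 6 → 1
  step 9: 1 → -4
The b coordinate changes by +5 each step: at step 9 it is 39.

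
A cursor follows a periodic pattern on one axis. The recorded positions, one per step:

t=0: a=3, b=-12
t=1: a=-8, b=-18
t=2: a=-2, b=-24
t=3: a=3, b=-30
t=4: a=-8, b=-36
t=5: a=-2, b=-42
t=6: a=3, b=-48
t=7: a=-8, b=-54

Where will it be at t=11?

A: cycles through 3, -8, -2 every 3 steps. Step 11 lands at position 2 of the cycle → -2.
B: linear, -6 per step → -78 at step 11.

a=-2, b=-78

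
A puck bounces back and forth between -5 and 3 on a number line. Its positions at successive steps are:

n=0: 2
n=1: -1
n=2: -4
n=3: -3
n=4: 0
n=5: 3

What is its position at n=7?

-3

The value travels 3 per step and bounces off the walls at -5 and 3.
  step 6: 3 → 0
  step 7: 0 → -3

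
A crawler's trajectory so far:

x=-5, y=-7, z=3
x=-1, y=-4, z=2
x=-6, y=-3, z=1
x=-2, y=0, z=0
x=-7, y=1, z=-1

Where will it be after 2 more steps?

x=-8, y=5, z=-3

Step-to-step displacements: (+4, +3, -1), (-5, +1, -1), (+4, +3, -1), (-5, +1, -1) — a repeating cycle of length 2.
step 5: apply (+4, +3, -1) → x=-3, y=4, z=-2
step 6: apply (-5, +1, -1) → x=-8, y=5, z=-3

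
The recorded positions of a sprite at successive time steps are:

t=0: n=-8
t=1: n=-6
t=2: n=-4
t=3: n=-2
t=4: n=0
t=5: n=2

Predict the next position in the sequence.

Constant displacement of +2 per step.
step 6: 2 + 2 → n=4

n=4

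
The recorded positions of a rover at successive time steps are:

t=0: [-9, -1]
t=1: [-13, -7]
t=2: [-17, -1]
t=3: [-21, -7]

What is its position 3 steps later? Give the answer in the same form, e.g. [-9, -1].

[-33, -1]

First: linear, -4 per step → -33 at step 6.
Second: cycles through -1, -7 every 2 steps. Step 6 lands at position 0 of the cycle → -1.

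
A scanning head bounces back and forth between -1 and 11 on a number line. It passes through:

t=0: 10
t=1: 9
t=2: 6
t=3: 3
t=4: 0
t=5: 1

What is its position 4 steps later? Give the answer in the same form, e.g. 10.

The value travels 3 per step and bounces off the walls at -1 and 11.
  step 6: 1 → 4
  step 7: 4 → 7
  step 8: 7 → 10
  step 9: 10 → 9

9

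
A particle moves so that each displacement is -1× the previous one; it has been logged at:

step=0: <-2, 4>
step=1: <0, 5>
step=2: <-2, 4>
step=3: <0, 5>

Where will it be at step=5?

Consecutive displacements <+2, +1>, <-2, -1>, <+2, +1> scale by a factor of -1 each step.
step 4: <0, 5> + <-2, -1> → <-2, 4>
step 5: <-2, 4> + <+2, +1> → <0, 5>

<0, 5>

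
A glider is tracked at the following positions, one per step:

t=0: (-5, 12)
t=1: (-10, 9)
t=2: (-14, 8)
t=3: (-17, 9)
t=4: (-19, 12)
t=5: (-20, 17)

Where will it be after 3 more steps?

First differences are (-5, -3), (-4, -1), (-3, +1), (-2, +3), (-1, +5); their common second difference is (+1, +2) (constant acceleration).
step 6: (-20, 17) + (+0, +7) → (-20, 24)
step 7: (-20, 24) + (+1, +9) → (-19, 33)
step 8: (-19, 33) + (+2, +11) → (-17, 44)

(-17, 44)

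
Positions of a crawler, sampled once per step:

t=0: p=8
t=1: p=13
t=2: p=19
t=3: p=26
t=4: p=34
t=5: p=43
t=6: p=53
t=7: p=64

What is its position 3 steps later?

Taking differences between consecutive positions: +5, +6, +7, +8, +9, +10, +11. These grow by +1 each step.
step 8: 64 + 12 → p=76
step 9: 76 + 13 → p=89
step 10: 89 + 14 → p=103

p=103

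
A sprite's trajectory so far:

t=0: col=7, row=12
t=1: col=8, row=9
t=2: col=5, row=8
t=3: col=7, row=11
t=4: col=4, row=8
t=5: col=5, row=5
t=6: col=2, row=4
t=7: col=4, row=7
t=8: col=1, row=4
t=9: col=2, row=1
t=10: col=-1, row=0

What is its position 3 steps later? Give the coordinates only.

The moves between consecutive positions are (+1, -3), (-3, -1), (+2, +3), (-3, -3), (+1, -3), (-3, -1), (+2, +3), (-3, -3), (+1, -3), (-3, -1); they repeat the 4-cycle [(+1, -3), (-3, -1), (+2, +3), (-3, -3)].
step 11: apply (+2, +3) → col=1, row=3
step 12: apply (-3, -3) → col=-2, row=0
step 13: apply (+1, -3) → col=-1, row=-3

col=-1, row=-3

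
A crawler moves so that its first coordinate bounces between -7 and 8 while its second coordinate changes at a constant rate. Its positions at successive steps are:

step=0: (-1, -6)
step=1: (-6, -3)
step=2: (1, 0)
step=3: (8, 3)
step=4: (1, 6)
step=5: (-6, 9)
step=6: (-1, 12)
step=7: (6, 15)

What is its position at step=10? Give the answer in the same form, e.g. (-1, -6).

The first coordinate travels 7 per step and bounces off the walls at -7 and 8.
  step 8: 6 → 3
  step 9: 3 → -4
  step 10: -4 → -3
The second coordinate changes by +3 each step: at step 10 it is 24.

(-3, 24)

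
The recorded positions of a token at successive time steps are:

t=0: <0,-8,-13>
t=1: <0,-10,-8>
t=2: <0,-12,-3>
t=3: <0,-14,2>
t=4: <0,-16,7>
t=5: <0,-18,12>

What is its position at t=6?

The position changes by <+0,-2,+5> every step.
step 6: <0,-18,12> + <+0,-2,+5> → <0,-20,17>

<0,-20,17>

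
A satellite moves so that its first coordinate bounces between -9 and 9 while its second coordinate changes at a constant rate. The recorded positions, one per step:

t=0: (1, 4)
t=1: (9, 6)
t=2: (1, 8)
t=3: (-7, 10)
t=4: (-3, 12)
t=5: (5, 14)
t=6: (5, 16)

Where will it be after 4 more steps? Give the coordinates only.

The first coordinate travels 8 per step and bounces off the walls at -9 and 9.
  step 7: 5 → -3
  step 8: -3 → -7
  step 9: -7 → 1
  step 10: 1 → 9
The second coordinate changes by +2 each step: at step 10 it is 24.

(9, 24)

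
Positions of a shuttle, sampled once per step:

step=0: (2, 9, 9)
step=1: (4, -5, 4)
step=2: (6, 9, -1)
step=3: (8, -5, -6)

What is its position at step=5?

The first coordinate changes by +2 each step, so at step 5 it is 2 + 5·(2) = 12.
The second coordinate repeats the cycle [9, -5] with period 2; step 5 mod 2 = 1, giving -5.
The third coordinate changes by -5 each step, so at step 5 it is 9 + 5·(-5) = -16.

(12, -5, -16)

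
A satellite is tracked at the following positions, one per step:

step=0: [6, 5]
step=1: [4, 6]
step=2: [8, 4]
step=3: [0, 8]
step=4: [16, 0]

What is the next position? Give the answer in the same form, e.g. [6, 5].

The jumps are [-2, +1], [+4, -2], [-8, +4], [+16, -8] — a geometric progression with ratio -2.
step 5: [16, 0] + [-32, +16] → [-16, 16]

[-16, 16]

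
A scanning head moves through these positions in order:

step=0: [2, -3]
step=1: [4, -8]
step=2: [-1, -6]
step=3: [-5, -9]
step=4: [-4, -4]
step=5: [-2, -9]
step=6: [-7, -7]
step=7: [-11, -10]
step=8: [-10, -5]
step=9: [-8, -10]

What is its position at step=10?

[-13, -8]

Differencing gives [+2, -5], [-5, +2], [-4, -3], [+1, +5], [+2, -5], [-5, +2], [-4, -3], [+1, +5], [+2, -5]. This is the pattern [+2, -5], [-5, +2], [-4, -3], [+1, +5] repeated.
step 10: apply [-5, +2] → [-13, -8]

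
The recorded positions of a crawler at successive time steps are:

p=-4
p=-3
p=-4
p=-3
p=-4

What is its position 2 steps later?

p=-4

The jumps are +1, -1, +1, -1 — a geometric progression with ratio -1.
step 5: -4 + 1 → p=-3
step 6: -3 − 1 → p=-4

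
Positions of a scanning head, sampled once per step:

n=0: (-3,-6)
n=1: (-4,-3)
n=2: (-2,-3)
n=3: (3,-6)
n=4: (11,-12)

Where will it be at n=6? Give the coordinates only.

(36,-33)

Taking differences between consecutive positions: (-1,+3), (+2,+0), (+5,-3), (+8,-6). These grow by (+3,-3) each step.
step 5: (11,-12) + (+11,-9) → (22,-21)
step 6: (22,-21) + (+14,-12) → (36,-33)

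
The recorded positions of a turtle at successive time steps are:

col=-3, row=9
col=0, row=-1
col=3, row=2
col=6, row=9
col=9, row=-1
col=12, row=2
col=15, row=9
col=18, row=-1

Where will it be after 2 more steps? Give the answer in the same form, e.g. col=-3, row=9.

The col coordinate changes by +3 each step, so at step 9 it is -3 + 9·(3) = 24.
The row coordinate repeats the cycle [9, -1, 2] with period 3; step 9 mod 3 = 0, giving 9.

col=24, row=9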